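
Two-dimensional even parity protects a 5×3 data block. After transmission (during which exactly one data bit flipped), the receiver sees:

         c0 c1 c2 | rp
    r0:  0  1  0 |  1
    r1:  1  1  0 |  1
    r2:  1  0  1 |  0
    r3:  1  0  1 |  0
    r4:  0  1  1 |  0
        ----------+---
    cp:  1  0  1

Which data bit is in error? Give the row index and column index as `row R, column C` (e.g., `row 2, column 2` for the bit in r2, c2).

row 1, column 1

Recompute each row's even parity and compare to rp:
  r0: data parity 1, sent rp 1 → ok
  r1: data parity 0, sent rp 1 → mismatch
  r2: data parity 0, sent rp 0 → ok
  r3: data parity 0, sent rp 0 → ok
  r4: data parity 0, sent rp 0 → ok
Recompute each column's even parity and compare to cp:
  c0: data parity 1, sent cp 1 → ok
  c1: data parity 1, sent cp 0 → mismatch
  c2: data parity 1, sent cp 1 → ok
Exactly one row (r1) and one column (c1) fail → the flipped bit is at their intersection.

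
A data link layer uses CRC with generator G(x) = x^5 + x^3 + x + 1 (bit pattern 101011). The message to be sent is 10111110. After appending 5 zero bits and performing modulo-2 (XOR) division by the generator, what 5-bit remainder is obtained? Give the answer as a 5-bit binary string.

01010

Append 5 zeros: 1011111000000. Divide by 101011 (XOR where the leading bit is 1):
  pos 0: 101111 XOR 101011 = 000100
  pos 3: 100100 XOR 101011 = 001111
  pos 5: 111100 XOR 101011 = 010111
  pos 6: 101110 XOR 101011 = 000101
Remainder (last 5 bits) = 01010. This is the CRC / FCS.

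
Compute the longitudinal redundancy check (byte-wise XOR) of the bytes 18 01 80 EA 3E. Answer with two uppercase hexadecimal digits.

XOR the bytes together:
  start with 0x18
  0x18 ⊕ 0x01 = 0x19
  0x19 ⊕ 0x80 = 0x99
  0x99 ⊕ 0xEA = 0x73
  0x73 ⊕ 0x3E = 0x4D

4D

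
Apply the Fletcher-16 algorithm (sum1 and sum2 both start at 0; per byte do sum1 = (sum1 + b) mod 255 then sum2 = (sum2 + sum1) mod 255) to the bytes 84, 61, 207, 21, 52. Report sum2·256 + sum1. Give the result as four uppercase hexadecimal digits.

Running sums (mod 255):
  after byte 0 (84): sum1=84, sum2=84
  after byte 1 (61): sum1=145, sum2=229
  after byte 2 (207): sum1=97, sum2=71
  after byte 3 (21): sum1=118, sum2=189
  after byte 4 (52): sum1=170, sum2=104
Checksum = sum2·256 + sum1 = 104·256 + 170 = 26794 = 0x68AA.

68AA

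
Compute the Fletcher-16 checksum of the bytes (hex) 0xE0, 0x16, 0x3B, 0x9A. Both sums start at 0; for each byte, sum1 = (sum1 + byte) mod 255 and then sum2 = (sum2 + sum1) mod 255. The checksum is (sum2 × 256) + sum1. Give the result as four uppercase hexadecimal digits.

Running sums (mod 255):
  after byte 0 (0xE0): sum1=224, sum2=224
  after byte 1 (0x16): sum1=246, sum2=215
  after byte 2 (0x3B): sum1=50, sum2=10
  after byte 3 (0x9A): sum1=204, sum2=214
Checksum = sum2·256 + sum1 = 214·256 + 204 = 54988 = 0xD6CC.

D6CC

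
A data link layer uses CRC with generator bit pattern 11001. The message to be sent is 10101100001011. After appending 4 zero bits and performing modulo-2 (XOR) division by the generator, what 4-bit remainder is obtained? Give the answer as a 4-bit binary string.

0101

Append 4 zeros: 101011000010110000. Divide by 11001 (XOR where the leading bit is 1):
  pos 0: 10101 XOR 11001 = 01100
  pos 1: 11001 XOR 11001 = 00000
  pos 10: 10110 XOR 11001 = 01111
  pos 11: 11110 XOR 11001 = 00111
  pos 13: 11100 XOR 11001 = 00101
Remainder (last 4 bits) = 0101. This is the CRC / FCS.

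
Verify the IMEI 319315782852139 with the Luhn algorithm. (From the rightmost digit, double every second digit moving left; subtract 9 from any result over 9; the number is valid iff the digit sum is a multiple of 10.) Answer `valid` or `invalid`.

From the right, keep odd positions and double even positions (subtract 9 from any doubled value over 9):
  doubled (positions 2,4,...): 6 4 7 7 1 6 2 → sum 33
  kept (positions 1,3,...): 9 1 5 2 7 1 9 3 → sum 37
Total = 70.
70 mod 10 = 0, so the number is valid.

valid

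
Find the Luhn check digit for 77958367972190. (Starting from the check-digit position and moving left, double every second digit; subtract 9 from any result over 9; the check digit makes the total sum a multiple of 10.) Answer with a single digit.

Partial digits right→left: 0 9 1 2 7 9 7 6 3 8 5 9 7 7
Double every second digit counting from the check-digit position (so the 1st, 3rd, 5th, ... of the partial from the right).
  doubled (with −9 where >9): 0 2 5 5 6 1 5 → sum 24
  kept as-is: 9 2 9 6 8 9 7 → sum 50
Total = 24 + 50 = 74.
Check digit = (10 − (74 mod 10)) mod 10 = 6.

6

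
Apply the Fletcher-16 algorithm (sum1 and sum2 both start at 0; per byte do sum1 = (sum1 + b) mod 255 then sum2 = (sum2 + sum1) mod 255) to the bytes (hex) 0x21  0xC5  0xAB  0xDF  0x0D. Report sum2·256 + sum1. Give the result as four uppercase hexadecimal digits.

Running sums (mod 255):
  after byte 0 (0x21): sum1=33, sum2=33
  after byte 1 (0xC5): sum1=230, sum2=8
  after byte 2 (0xAB): sum1=146, sum2=154
  after byte 3 (0xDF): sum1=114, sum2=13
  after byte 4 (0x0D): sum1=127, sum2=140
Checksum = sum2·256 + sum1 = 140·256 + 127 = 35967 = 0x8C7F.

8C7F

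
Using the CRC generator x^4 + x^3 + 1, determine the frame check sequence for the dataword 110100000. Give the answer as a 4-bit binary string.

Append 4 zeros: 1101000000000. Divide by 11001 (XOR where the leading bit is 1):
  pos 0: 11010 XOR 11001 = 00011
  pos 3: 11000 XOR 11001 = 00001
  pos 7: 10000 XOR 11001 = 01001
  pos 8: 10010 XOR 11001 = 01011
Remainder (last 4 bits) = 1011. This is the CRC / FCS.

1011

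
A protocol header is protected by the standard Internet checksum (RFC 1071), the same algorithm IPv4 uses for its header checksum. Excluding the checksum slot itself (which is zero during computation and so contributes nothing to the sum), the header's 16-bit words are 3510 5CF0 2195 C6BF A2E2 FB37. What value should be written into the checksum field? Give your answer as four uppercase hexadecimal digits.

E78F

One's-complement addition (fold any carry out of bit 15 back into bit 0):
  0x3510 + 0x5CF0 = 0x09200
  0x9200 + 0x2195 = 0x0B395
  0xB395 + 0xC6BF = 0x17A54 → wrap carry → 0x7A55
  0x7A55 + 0xA2E2 = 0x11D37 → wrap carry → 0x1D38
  0x1D38 + 0xFB37 = 0x1186F → wrap carry → 0x1870
One's-complement sum = 0x1870.
Checksum = ~0x1870 & 0xFFFF = 0xE78F.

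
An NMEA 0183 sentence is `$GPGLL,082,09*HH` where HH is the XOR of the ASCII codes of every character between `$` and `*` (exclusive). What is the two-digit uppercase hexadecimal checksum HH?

63

XOR the ASCII codes of the payload characters:
  'G' = 0x47 → acc = 0x47
  'P' = 0x50 → acc = 0x17
  'G' = 0x47 → acc = 0x50
  'L' = 0x4C → acc = 0x1C
  'L' = 0x4C → acc = 0x50
  ',' = 0x2C → acc = 0x7C
  '0' = 0x30 → acc = 0x4C
  '8' = 0x38 → acc = 0x74
  '2' = 0x32 → acc = 0x46
  ',' = 0x2C → acc = 0x6A
  '0' = 0x30 → acc = 0x5A
  '9' = 0x39 → acc = 0x63
Checksum = 0x63.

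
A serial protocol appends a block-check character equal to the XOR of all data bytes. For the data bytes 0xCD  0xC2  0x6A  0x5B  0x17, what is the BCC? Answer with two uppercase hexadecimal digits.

XOR the bytes together:
  start with 0xCD
  0xCD ⊕ 0xC2 = 0x0F
  0x0F ⊕ 0x6A = 0x65
  0x65 ⊕ 0x5B = 0x3E
  0x3E ⊕ 0x17 = 0x29

29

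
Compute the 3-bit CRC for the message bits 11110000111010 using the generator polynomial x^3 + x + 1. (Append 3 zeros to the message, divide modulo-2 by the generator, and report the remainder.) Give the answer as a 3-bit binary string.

010

Append 3 zeros: 11110000111010000. Divide by 1011 (XOR where the leading bit is 1):
  pos 0: 1111 XOR 1011 = 0100
  pos 1: 1000 XOR 1011 = 0011
  pos 3: 1100 XOR 1011 = 0111
  pos 4: 1110 XOR 1011 = 0101
  pos 5: 1011 XOR 1011 = 0000
  pos 9: 1101 XOR 1011 = 0110
  pos 10: 1100 XOR 1011 = 0111
  pos 11: 1110 XOR 1011 = 0101
  pos 12: 1010 XOR 1011 = 0001
Remainder (last 3 bits) = 010. This is the CRC / FCS.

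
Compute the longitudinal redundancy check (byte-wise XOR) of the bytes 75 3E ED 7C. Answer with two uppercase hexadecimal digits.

DA

XOR the bytes together:
  start with 0x75
  0x75 ⊕ 0x3E = 0x4B
  0x4B ⊕ 0xED = 0xA6
  0xA6 ⊕ 0x7C = 0xDA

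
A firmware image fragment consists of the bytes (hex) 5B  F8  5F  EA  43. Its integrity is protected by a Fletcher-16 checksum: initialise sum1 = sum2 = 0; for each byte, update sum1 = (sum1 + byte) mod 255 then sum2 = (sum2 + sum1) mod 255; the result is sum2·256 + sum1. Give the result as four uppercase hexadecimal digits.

Running sums (mod 255):
  after byte 0 (5B): sum1=91, sum2=91
  after byte 1 (F8): sum1=84, sum2=175
  after byte 2 (5F): sum1=179, sum2=99
  after byte 3 (EA): sum1=158, sum2=2
  after byte 4 (43): sum1=225, sum2=227
Checksum = sum2·256 + sum1 = 227·256 + 225 = 58337 = 0xE3E1.

E3E1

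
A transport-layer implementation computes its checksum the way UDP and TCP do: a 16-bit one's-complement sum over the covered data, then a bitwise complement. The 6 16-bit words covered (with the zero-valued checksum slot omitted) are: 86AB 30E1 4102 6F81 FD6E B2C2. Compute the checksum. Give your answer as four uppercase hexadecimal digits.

One's-complement addition (fold any carry out of bit 15 back into bit 0):
  0x86AB + 0x30E1 = 0x0B78C
  0xB78C + 0x4102 = 0x0F88E
  0xF88E + 0x6F81 = 0x1680F → wrap carry → 0x6810
  0x6810 + 0xFD6E = 0x1657E → wrap carry → 0x657F
  0x657F + 0xB2C2 = 0x11841 → wrap carry → 0x1842
One's-complement sum = 0x1842.
Checksum = ~0x1842 & 0xFFFF = 0xE7BD.

E7BD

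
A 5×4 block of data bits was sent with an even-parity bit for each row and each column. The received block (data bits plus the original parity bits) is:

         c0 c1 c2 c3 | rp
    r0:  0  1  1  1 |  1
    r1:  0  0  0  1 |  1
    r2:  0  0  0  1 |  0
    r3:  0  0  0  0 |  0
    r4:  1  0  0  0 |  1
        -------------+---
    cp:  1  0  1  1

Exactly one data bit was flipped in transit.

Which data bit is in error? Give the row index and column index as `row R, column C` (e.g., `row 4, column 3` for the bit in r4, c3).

row 2, column 1

Recompute each row's even parity and compare to rp:
  r0: data parity 1, sent rp 1 → ok
  r1: data parity 1, sent rp 1 → ok
  r2: data parity 1, sent rp 0 → mismatch
  r3: data parity 0, sent rp 0 → ok
  r4: data parity 1, sent rp 1 → ok
Recompute each column's even parity and compare to cp:
  c0: data parity 1, sent cp 1 → ok
  c1: data parity 1, sent cp 0 → mismatch
  c2: data parity 1, sent cp 1 → ok
  c3: data parity 1, sent cp 1 → ok
Exactly one row (r2) and one column (c1) fail → the flipped bit is at their intersection.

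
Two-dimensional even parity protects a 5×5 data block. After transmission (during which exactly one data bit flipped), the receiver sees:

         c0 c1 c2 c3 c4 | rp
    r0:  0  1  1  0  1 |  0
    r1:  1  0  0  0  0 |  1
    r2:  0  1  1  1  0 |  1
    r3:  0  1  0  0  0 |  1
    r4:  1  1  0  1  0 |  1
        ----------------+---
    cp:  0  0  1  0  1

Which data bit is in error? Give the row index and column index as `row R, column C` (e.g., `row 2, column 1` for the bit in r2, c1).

row 0, column 2

Recompute each row's even parity and compare to rp:
  r0: data parity 1, sent rp 0 → mismatch
  r1: data parity 1, sent rp 1 → ok
  r2: data parity 1, sent rp 1 → ok
  r3: data parity 1, sent rp 1 → ok
  r4: data parity 1, sent rp 1 → ok
Recompute each column's even parity and compare to cp:
  c0: data parity 0, sent cp 0 → ok
  c1: data parity 0, sent cp 0 → ok
  c2: data parity 0, sent cp 1 → mismatch
  c3: data parity 0, sent cp 0 → ok
  c4: data parity 1, sent cp 1 → ok
Exactly one row (r0) and one column (c2) fail → the flipped bit is at their intersection.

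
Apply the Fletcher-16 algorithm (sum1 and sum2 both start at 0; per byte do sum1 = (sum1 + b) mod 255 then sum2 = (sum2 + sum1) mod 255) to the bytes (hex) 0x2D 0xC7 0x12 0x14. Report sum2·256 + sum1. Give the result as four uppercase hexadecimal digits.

441B

Running sums (mod 255):
  after byte 0 (0x2D): sum1=45, sum2=45
  after byte 1 (0xC7): sum1=244, sum2=34
  after byte 2 (0x12): sum1=7, sum2=41
  after byte 3 (0x14): sum1=27, sum2=68
Checksum = sum2·256 + sum1 = 68·256 + 27 = 17435 = 0x441B.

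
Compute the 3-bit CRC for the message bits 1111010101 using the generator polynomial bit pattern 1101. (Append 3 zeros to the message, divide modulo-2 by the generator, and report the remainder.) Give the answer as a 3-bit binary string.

010

Append 3 zeros: 1111010101000. Divide by 1101 (XOR where the leading bit is 1):
  pos 0: 1111 XOR 1101 = 0010
  pos 2: 1001 XOR 1101 = 0100
  pos 3: 1000 XOR 1101 = 0101
  pos 4: 1011 XOR 1101 = 0110
  pos 5: 1100 XOR 1101 = 0001
  pos 8: 1100 XOR 1101 = 0001
Remainder (last 3 bits) = 010. This is the CRC / FCS.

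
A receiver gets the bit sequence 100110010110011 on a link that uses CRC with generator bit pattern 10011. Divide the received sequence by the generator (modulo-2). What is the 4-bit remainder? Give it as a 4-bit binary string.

1101

Modulo-2 division of 100110010110011 by 10011:
  pos 0: 10011 XOR 10011 = 00000
  pos 7: 10110 XOR 10011 = 00101
  pos 9: 10101 XOR 10011 = 00110
Remainder = 1101 (nonzero — an error is detected).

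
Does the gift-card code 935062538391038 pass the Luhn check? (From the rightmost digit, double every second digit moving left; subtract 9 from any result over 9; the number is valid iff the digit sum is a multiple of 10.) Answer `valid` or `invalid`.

From the right, keep odd positions and double even positions (subtract 9 from any doubled value over 9):
  doubled (positions 2,4,...): 6 2 6 6 4 0 6 → sum 30
  kept (positions 1,3,...): 8 0 9 8 5 6 5 9 → sum 50
Total = 80.
80 mod 10 = 0, so the number is valid.

valid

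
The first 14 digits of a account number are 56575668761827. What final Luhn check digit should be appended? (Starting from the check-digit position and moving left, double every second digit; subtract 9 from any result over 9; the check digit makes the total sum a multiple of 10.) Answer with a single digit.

Partial digits right→left: 7 2 8 1 6 7 8 6 6 5 7 5 6 5
Double every second digit counting from the check-digit position (so the 1st, 3rd, 5th, ... of the partial from the right).
  doubled (with −9 where >9): 5 7 3 7 3 5 3 → sum 33
  kept as-is: 2 1 7 6 5 5 5 → sum 31
Total = 33 + 31 = 64.
Check digit = (10 − (64 mod 10)) mod 10 = 6.

6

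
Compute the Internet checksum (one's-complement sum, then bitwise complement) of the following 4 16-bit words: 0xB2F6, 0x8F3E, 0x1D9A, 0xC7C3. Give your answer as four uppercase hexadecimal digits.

D86C

One's-complement addition (fold any carry out of bit 15 back into bit 0):
  0xB2F6 + 0x8F3E = 0x14234 → wrap carry → 0x4235
  0x4235 + 0x1D9A = 0x05FCF
  0x5FCF + 0xC7C3 = 0x12792 → wrap carry → 0x2793
One's-complement sum = 0x2793.
Checksum = ~0x2793 & 0xFFFF = 0xD86C.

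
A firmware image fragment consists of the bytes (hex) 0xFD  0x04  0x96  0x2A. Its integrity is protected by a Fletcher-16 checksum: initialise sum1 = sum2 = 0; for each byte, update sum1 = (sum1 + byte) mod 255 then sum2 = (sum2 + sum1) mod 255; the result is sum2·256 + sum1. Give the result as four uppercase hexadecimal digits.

Running sums (mod 255):
  after byte 0 (0xFD): sum1=253, sum2=253
  after byte 1 (0x04): sum1=2, sum2=0
  after byte 2 (0x96): sum1=152, sum2=152
  after byte 3 (0x2A): sum1=194, sum2=91
Checksum = sum2·256 + sum1 = 91·256 + 194 = 23490 = 0x5BC2.

5BC2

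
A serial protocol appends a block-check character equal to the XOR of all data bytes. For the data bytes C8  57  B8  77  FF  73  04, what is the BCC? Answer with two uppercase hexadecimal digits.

D8

XOR the bytes together:
  start with 0xC8
  0xC8 ⊕ 0x57 = 0x9F
  0x9F ⊕ 0xB8 = 0x27
  0x27 ⊕ 0x77 = 0x50
  0x50 ⊕ 0xFF = 0xAF
  0xAF ⊕ 0x73 = 0xDC
  0xDC ⊕ 0x04 = 0xD8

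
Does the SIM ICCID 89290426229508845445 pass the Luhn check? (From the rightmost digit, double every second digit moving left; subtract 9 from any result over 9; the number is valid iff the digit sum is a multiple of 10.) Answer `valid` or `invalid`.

valid

From the right, keep odd positions and double even positions (subtract 9 from any doubled value over 9):
  doubled (positions 2,4,...): 8 1 7 0 9 4 4 0 4 7 → sum 44
  kept (positions 1,3,...): 5 4 4 8 5 2 6 4 9 9 → sum 56
Total = 100.
100 mod 10 = 0, so the number is valid.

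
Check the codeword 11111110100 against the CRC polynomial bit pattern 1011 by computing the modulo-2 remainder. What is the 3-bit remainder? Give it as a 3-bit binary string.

Modulo-2 division of 11111110100 by 1011:
  pos 0: 1111 XOR 1011 = 0100
  pos 1: 1001 XOR 1011 = 0010
  pos 3: 1011 XOR 1011 = 0000
Remainder = 100 (nonzero — an error is detected).

100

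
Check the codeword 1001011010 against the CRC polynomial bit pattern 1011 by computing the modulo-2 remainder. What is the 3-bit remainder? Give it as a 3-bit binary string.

Modulo-2 division of 1001011010 by 1011:
  pos 0: 1001 XOR 1011 = 0010
  pos 2: 1001 XOR 1011 = 0010
  pos 4: 1010 XOR 1011 = 0001
Remainder = 110 (nonzero — an error is detected).

110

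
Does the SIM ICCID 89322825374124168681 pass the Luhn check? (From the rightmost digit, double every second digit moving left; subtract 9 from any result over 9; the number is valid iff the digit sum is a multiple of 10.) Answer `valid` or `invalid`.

From the right, keep odd positions and double even positions (subtract 9 from any doubled value over 9):
  doubled (positions 2,4,...): 7 7 2 4 8 6 4 4 6 7 → sum 55
  kept (positions 1,3,...): 1 6 6 4 1 7 5 8 2 9 → sum 49
Total = 104.
104 mod 10 = 4, so the number is invalid.

invalid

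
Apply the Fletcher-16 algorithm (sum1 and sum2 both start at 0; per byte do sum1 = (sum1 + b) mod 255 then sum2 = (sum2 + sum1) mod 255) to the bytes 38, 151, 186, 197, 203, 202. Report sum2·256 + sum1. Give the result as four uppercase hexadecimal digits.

79D4

Running sums (mod 255):
  after byte 0 (38): sum1=38, sum2=38
  after byte 1 (151): sum1=189, sum2=227
  after byte 2 (186): sum1=120, sum2=92
  after byte 3 (197): sum1=62, sum2=154
  after byte 4 (203): sum1=10, sum2=164
  after byte 5 (202): sum1=212, sum2=121
Checksum = sum2·256 + sum1 = 121·256 + 212 = 31188 = 0x79D4.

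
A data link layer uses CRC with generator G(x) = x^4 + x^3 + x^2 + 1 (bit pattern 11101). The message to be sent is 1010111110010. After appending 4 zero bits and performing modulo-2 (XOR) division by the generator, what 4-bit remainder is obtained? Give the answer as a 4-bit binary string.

Append 4 zeros: 10101111100100000. Divide by 11101 (XOR where the leading bit is 1):
  pos 0: 10101 XOR 11101 = 01000
  pos 1: 10001 XOR 11101 = 01100
  pos 2: 11001 XOR 11101 = 00100
  pos 4: 10011 XOR 11101 = 01110
  pos 5: 11100 XOR 11101 = 00001
  pos 9: 10100 XOR 11101 = 01001
  pos 10: 10010 XOR 11101 = 01111
  pos 11: 11110 XOR 11101 = 00011
Remainder (last 4 bits) = 0110. This is the CRC / FCS.

0110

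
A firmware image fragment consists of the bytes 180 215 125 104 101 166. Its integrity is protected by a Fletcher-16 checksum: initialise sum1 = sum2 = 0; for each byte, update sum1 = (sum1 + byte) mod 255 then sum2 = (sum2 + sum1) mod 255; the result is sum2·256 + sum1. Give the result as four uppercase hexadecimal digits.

147E

Running sums (mod 255):
  after byte 0 (180): sum1=180, sum2=180
  after byte 1 (215): sum1=140, sum2=65
  after byte 2 (125): sum1=10, sum2=75
  after byte 3 (104): sum1=114, sum2=189
  after byte 4 (101): sum1=215, sum2=149
  after byte 5 (166): sum1=126, sum2=20
Checksum = sum2·256 + sum1 = 20·256 + 126 = 5246 = 0x147E.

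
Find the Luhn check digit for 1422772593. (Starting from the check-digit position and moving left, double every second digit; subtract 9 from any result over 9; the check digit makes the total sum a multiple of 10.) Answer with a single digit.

5

Partial digits right→left: 3 9 5 2 7 7 2 2 4 1
Double every second digit counting from the check-digit position (so the 1st, 3rd, 5th, ... of the partial from the right).
  doubled (with −9 where >9): 6 1 5 4 8 → sum 24
  kept as-is: 9 2 7 2 1 → sum 21
Total = 24 + 21 = 45.
Check digit = (10 − (45 mod 10)) mod 10 = 5.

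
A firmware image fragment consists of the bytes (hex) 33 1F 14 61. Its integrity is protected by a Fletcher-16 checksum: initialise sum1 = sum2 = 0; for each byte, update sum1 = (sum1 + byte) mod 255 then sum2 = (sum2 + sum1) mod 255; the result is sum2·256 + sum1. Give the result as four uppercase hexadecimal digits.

Running sums (mod 255):
  after byte 0 (33): sum1=51, sum2=51
  after byte 1 (1F): sum1=82, sum2=133
  after byte 2 (14): sum1=102, sum2=235
  after byte 3 (61): sum1=199, sum2=179
Checksum = sum2·256 + sum1 = 179·256 + 199 = 46023 = 0xB3C7.

B3C7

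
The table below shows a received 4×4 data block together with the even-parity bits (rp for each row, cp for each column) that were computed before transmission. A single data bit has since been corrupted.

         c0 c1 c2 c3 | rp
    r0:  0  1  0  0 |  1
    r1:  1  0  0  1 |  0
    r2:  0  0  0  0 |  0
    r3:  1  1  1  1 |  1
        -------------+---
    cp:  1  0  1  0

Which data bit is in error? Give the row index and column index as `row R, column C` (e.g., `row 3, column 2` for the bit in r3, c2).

row 3, column 0

Recompute each row's even parity and compare to rp:
  r0: data parity 1, sent rp 1 → ok
  r1: data parity 0, sent rp 0 → ok
  r2: data parity 0, sent rp 0 → ok
  r3: data parity 0, sent rp 1 → mismatch
Recompute each column's even parity and compare to cp:
  c0: data parity 0, sent cp 1 → mismatch
  c1: data parity 0, sent cp 0 → ok
  c2: data parity 1, sent cp 1 → ok
  c3: data parity 0, sent cp 0 → ok
Exactly one row (r3) and one column (c0) fail → the flipped bit is at their intersection.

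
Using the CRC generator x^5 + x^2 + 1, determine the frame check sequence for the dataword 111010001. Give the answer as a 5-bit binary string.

Append 5 zeros: 11101000100000. Divide by 100101 (XOR where the leading bit is 1):
  pos 0: 111010 XOR 100101 = 011111
  pos 1: 111110 XOR 100101 = 011011
  pos 2: 110110 XOR 100101 = 010011
  pos 3: 100111 XOR 100101 = 000010
  pos 7: 100000 XOR 100101 = 000101
Remainder (last 5 bits) = 01010. This is the CRC / FCS.

01010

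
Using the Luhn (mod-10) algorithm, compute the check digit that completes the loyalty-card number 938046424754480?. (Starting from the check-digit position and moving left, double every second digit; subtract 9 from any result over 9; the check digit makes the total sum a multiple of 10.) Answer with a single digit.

Partial digits right→left: 0 8 4 4 5 7 4 2 4 6 4 0 8 3 9
Double every second digit counting from the check-digit position (so the 1st, 3rd, 5th, ... of the partial from the right).
  doubled (with −9 where >9): 0 8 1 8 8 8 7 9 → sum 49
  kept as-is: 8 4 7 2 6 0 3 → sum 30
Total = 49 + 30 = 79.
Check digit = (10 − (79 mod 10)) mod 10 = 1.

1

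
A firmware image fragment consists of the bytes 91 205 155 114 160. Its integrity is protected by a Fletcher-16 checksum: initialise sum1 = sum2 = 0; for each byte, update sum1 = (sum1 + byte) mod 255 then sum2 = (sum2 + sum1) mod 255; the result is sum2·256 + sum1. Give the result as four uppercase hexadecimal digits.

58D7

Running sums (mod 255):
  after byte 0 (91): sum1=91, sum2=91
  after byte 1 (205): sum1=41, sum2=132
  after byte 2 (155): sum1=196, sum2=73
  after byte 3 (114): sum1=55, sum2=128
  after byte 4 (160): sum1=215, sum2=88
Checksum = sum2·256 + sum1 = 88·256 + 215 = 22743 = 0x58D7.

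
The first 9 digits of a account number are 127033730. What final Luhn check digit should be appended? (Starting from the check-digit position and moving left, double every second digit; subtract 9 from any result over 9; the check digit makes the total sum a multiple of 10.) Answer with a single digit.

4

Partial digits right→left: 0 3 7 3 3 0 7 2 1
Double every second digit counting from the check-digit position (so the 1st, 3rd, 5th, ... of the partial from the right).
  doubled (with −9 where >9): 0 5 6 5 2 → sum 18
  kept as-is: 3 3 0 2 → sum 8
Total = 18 + 8 = 26.
Check digit = (10 − (26 mod 10)) mod 10 = 4.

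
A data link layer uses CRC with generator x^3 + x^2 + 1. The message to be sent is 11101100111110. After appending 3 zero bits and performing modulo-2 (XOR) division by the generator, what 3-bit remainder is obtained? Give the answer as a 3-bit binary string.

010

Append 3 zeros: 11101100111110000. Divide by 1101 (XOR where the leading bit is 1):
  pos 0: 1110 XOR 1101 = 0011
  pos 2: 1111 XOR 1101 = 0010
  pos 4: 1000 XOR 1101 = 0101
  pos 5: 1011 XOR 1101 = 0110
  pos 6: 1101 XOR 1101 = 0000
  pos 10: 1110 XOR 1101 = 0011
  pos 12: 1100 XOR 1101 = 0001
Remainder (last 3 bits) = 010. This is the CRC / FCS.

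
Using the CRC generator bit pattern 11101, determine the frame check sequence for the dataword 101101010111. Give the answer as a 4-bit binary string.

Append 4 zeros: 1011010101110000. Divide by 11101 (XOR where the leading bit is 1):
  pos 0: 10110 XOR 11101 = 01011
  pos 1: 10111 XOR 11101 = 01010
  pos 2: 10100 XOR 11101 = 01001
  pos 3: 10011 XOR 11101 = 01110
  pos 4: 11100 XOR 11101 = 00001
  pos 8: 11110 XOR 11101 = 00011
  pos 11: 11000 XOR 11101 = 00101
Remainder (last 4 bits) = 0101. This is the CRC / FCS.

0101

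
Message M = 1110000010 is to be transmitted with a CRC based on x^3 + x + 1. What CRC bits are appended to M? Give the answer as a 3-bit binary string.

100

Append 3 zeros: 1110000010000. Divide by 1011 (XOR where the leading bit is 1):
  pos 0: 1110 XOR 1011 = 0101
  pos 1: 1010 XOR 1011 = 0001
  pos 4: 1000 XOR 1011 = 0011
  pos 6: 1110 XOR 1011 = 0101
  pos 7: 1010 XOR 1011 = 0001
Remainder (last 3 bits) = 100. This is the CRC / FCS.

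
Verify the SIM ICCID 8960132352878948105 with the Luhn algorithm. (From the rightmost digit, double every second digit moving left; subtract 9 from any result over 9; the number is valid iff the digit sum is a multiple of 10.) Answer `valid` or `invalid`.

From the right, keep odd positions and double even positions (subtract 9 from any doubled value over 9):
  doubled (positions 2,4,...): 0 7 9 5 4 6 6 0 9 → sum 46
  kept (positions 1,3,...): 5 1 4 8 8 5 2 1 6 8 → sum 48
Total = 94.
94 mod 10 = 4, so the number is invalid.

invalid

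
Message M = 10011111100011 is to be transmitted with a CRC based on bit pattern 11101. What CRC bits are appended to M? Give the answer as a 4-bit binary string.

1011

Append 4 zeros: 100111111000110000. Divide by 11101 (XOR where the leading bit is 1):
  pos 0: 10011 XOR 11101 = 01110
  pos 1: 11101 XOR 11101 = 00000
  pos 6: 11100 XOR 11101 = 00001
  pos 10: 10110 XOR 11101 = 01011
  pos 11: 10110 XOR 11101 = 01011
  pos 12: 10110 XOR 11101 = 01011
  pos 13: 10110 XOR 11101 = 01011
Remainder (last 4 bits) = 1011. This is the CRC / FCS.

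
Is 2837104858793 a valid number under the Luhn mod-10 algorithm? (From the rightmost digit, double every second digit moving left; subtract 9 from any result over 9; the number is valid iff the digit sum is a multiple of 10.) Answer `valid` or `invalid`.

From the right, keep odd positions and double even positions (subtract 9 from any doubled value over 9):
  doubled (positions 2,4,...): 9 7 7 0 5 7 → sum 35
  kept (positions 1,3,...): 3 7 5 4 1 3 2 → sum 25
Total = 60.
60 mod 10 = 0, so the number is valid.

valid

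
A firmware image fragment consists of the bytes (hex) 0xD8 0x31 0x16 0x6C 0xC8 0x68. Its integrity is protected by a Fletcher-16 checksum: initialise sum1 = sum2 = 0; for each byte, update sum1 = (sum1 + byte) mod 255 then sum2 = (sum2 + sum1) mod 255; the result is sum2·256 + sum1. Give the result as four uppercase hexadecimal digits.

A2BD

Running sums (mod 255):
  after byte 0 (0xD8): sum1=216, sum2=216
  after byte 1 (0x31): sum1=10, sum2=226
  after byte 2 (0x16): sum1=32, sum2=3
  after byte 3 (0x6C): sum1=140, sum2=143
  after byte 4 (0xC8): sum1=85, sum2=228
  after byte 5 (0x68): sum1=189, sum2=162
Checksum = sum2·256 + sum1 = 162·256 + 189 = 41661 = 0xA2BD.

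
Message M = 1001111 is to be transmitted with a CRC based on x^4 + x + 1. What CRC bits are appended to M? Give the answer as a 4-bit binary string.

0101

Append 4 zeros: 10011110000. Divide by 10011 (XOR where the leading bit is 1):
  pos 0: 10011 XOR 10011 = 00000
  pos 5: 11000 XOR 10011 = 01011
  pos 6: 10110 XOR 10011 = 00101
Remainder (last 4 bits) = 0101. This is the CRC / FCS.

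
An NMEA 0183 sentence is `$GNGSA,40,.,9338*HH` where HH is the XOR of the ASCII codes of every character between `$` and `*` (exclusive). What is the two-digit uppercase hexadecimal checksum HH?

5B

XOR the ASCII codes of the payload characters:
  'G' = 0x47 → acc = 0x47
  'N' = 0x4E → acc = 0x09
  'G' = 0x47 → acc = 0x4E
  'S' = 0x53 → acc = 0x1D
  'A' = 0x41 → acc = 0x5C
  ',' = 0x2C → acc = 0x70
  '4' = 0x34 → acc = 0x44
  '0' = 0x30 → acc = 0x74
  ',' = 0x2C → acc = 0x58
  '.' = 0x2E → acc = 0x76
  ',' = 0x2C → acc = 0x5A
  '9' = 0x39 → acc = 0x63
  '3' = 0x33 → acc = 0x50
  '3' = 0x33 → acc = 0x63
  '8' = 0x38 → acc = 0x5B
Checksum = 0x5B.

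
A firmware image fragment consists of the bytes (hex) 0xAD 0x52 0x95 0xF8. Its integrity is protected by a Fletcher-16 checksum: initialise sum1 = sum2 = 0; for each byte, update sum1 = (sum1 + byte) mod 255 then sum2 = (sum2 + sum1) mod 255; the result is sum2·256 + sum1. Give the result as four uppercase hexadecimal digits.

D18E

Running sums (mod 255):
  after byte 0 (0xAD): sum1=173, sum2=173
  after byte 1 (0x52): sum1=0, sum2=173
  after byte 2 (0x95): sum1=149, sum2=67
  after byte 3 (0xF8): sum1=142, sum2=209
Checksum = sum2·256 + sum1 = 209·256 + 142 = 53646 = 0xD18E.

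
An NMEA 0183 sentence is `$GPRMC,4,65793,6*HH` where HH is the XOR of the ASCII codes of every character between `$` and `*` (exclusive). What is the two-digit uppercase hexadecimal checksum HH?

XOR the ASCII codes of the payload characters:
  'G' = 0x47 → acc = 0x47
  'P' = 0x50 → acc = 0x17
  'R' = 0x52 → acc = 0x45
  'M' = 0x4D → acc = 0x08
  'C' = 0x43 → acc = 0x4B
  ',' = 0x2C → acc = 0x67
  '4' = 0x34 → acc = 0x53
  ',' = 0x2C → acc = 0x7F
  '6' = 0x36 → acc = 0x49
  '5' = 0x35 → acc = 0x7C
  '7' = 0x37 → acc = 0x4B
  '9' = 0x39 → acc = 0x72
  '3' = 0x33 → acc = 0x41
  ',' = 0x2C → acc = 0x6D
  '6' = 0x36 → acc = 0x5B
Checksum = 0x5B.

5B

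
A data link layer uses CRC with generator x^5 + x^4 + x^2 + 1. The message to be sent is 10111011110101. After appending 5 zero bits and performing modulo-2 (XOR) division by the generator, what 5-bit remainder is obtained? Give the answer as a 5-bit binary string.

00011

Append 5 zeros: 1011101111010100000. Divide by 110101 (XOR where the leading bit is 1):
  pos 0: 101110 XOR 110101 = 011011
  pos 1: 110111 XOR 110101 = 000010
  pos 5: 101110 XOR 110101 = 011011
  pos 6: 110111 XOR 110101 = 000010
  pos 10: 100100 XOR 110101 = 010001
  pos 11: 100010 XOR 110101 = 010111
  pos 12: 101110 XOR 110101 = 011011
  pos 13: 110110 XOR 110101 = 000011
Remainder (last 5 bits) = 00011. This is the CRC / FCS.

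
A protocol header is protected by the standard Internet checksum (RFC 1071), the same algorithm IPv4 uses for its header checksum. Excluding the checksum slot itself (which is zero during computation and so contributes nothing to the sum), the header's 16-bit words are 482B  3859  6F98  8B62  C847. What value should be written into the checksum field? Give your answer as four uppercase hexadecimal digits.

BC38

One's-complement addition (fold any carry out of bit 15 back into bit 0):
  0x482B + 0x3859 = 0x08084
  0x8084 + 0x6F98 = 0x0F01C
  0xF01C + 0x8B62 = 0x17B7E → wrap carry → 0x7B7F
  0x7B7F + 0xC847 = 0x143C6 → wrap carry → 0x43C7
One's-complement sum = 0x43C7.
Checksum = ~0x43C7 & 0xFFFF = 0xBC38.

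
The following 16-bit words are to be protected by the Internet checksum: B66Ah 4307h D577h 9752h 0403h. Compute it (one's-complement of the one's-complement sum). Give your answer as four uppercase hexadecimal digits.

One's-complement addition (fold any carry out of bit 15 back into bit 0):
  0xB66A + 0x4307 = 0x0F971
  0xF971 + 0xD577 = 0x1CEE8 → wrap carry → 0xCEE9
  0xCEE9 + 0x9752 = 0x1663B → wrap carry → 0x663C
  0x663C + 0x0403 = 0x06A3F
One's-complement sum = 0x6A3F.
Checksum = ~0x6A3F & 0xFFFF = 0x95C0.

95C0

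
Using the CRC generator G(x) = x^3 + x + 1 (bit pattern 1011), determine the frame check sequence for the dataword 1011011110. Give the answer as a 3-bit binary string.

101

Append 3 zeros: 1011011110000. Divide by 1011 (XOR where the leading bit is 1):
  pos 0: 1011 XOR 1011 = 0000
  pos 5: 1111 XOR 1011 = 0100
  pos 6: 1000 XOR 1011 = 0011
  pos 8: 1100 XOR 1011 = 0111
  pos 9: 1110 XOR 1011 = 0101
Remainder (last 3 bits) = 101. This is the CRC / FCS.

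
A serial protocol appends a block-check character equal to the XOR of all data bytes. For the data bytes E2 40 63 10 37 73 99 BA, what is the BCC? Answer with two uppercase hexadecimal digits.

B6

XOR the bytes together:
  start with 0xE2
  0xE2 ⊕ 0x40 = 0xA2
  0xA2 ⊕ 0x63 = 0xC1
  0xC1 ⊕ 0x10 = 0xD1
  0xD1 ⊕ 0x37 = 0xE6
  0xE6 ⊕ 0x73 = 0x95
  0x95 ⊕ 0x99 = 0x0C
  0x0C ⊕ 0xBA = 0xB6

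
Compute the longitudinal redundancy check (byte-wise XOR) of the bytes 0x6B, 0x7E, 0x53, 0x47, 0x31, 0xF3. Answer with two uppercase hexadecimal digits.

XOR the bytes together:
  start with 0x6B
  0x6B ⊕ 0x7E = 0x15
  0x15 ⊕ 0x53 = 0x46
  0x46 ⊕ 0x47 = 0x01
  0x01 ⊕ 0x31 = 0x30
  0x30 ⊕ 0xF3 = 0xC3

C3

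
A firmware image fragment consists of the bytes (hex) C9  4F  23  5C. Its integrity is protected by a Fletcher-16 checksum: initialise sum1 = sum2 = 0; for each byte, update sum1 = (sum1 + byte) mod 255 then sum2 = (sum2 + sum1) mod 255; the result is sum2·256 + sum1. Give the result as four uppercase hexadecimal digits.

B798

Running sums (mod 255):
  after byte 0 (C9): sum1=201, sum2=201
  after byte 1 (4F): sum1=25, sum2=226
  after byte 2 (23): sum1=60, sum2=31
  after byte 3 (5C): sum1=152, sum2=183
Checksum = sum2·256 + sum1 = 183·256 + 152 = 47000 = 0xB798.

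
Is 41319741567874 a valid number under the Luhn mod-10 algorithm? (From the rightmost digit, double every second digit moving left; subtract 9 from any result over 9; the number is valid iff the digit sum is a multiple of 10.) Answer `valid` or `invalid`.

valid

From the right, keep odd positions and double even positions (subtract 9 from any doubled value over 9):
  doubled (positions 2,4,...): 5 5 1 8 9 6 8 → sum 42
  kept (positions 1,3,...): 4 8 6 1 7 1 1 → sum 28
Total = 70.
70 mod 10 = 0, so the number is valid.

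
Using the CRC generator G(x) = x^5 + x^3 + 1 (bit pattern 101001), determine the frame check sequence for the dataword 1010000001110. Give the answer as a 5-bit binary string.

Append 5 zeros: 101000000111000000. Divide by 101001 (XOR where the leading bit is 1):
  pos 0: 101000 XOR 101001 = 000001
  pos 5: 100011 XOR 101001 = 001010
  pos 7: 101010 XOR 101001 = 000011
  pos 11: 110000 XOR 101001 = 011001
  pos 12: 110010 XOR 101001 = 011011
Remainder (last 5 bits) = 11011. This is the CRC / FCS.

11011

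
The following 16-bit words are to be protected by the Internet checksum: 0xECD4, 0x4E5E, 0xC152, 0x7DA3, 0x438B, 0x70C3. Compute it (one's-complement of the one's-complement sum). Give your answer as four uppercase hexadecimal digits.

One's-complement addition (fold any carry out of bit 15 back into bit 0):
  0xECD4 + 0x4E5E = 0x13B32 → wrap carry → 0x3B33
  0x3B33 + 0xC152 = 0x0FC85
  0xFC85 + 0x7DA3 = 0x17A28 → wrap carry → 0x7A29
  0x7A29 + 0x438B = 0x0BDB4
  0xBDB4 + 0x70C3 = 0x12E77 → wrap carry → 0x2E78
One's-complement sum = 0x2E78.
Checksum = ~0x2E78 & 0xFFFF = 0xD187.

D187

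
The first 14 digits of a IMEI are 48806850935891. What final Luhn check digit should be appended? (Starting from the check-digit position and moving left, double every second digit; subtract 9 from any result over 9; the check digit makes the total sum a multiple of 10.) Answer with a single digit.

5

Partial digits right→left: 1 9 8 5 3 9 0 5 8 6 0 8 8 4
Double every second digit counting from the check-digit position (so the 1st, 3rd, 5th, ... of the partial from the right).
  doubled (with −9 where >9): 2 7 6 0 7 0 7 → sum 29
  kept as-is: 9 5 9 5 6 8 4 → sum 46
Total = 29 + 46 = 75.
Check digit = (10 − (75 mod 10)) mod 10 = 5.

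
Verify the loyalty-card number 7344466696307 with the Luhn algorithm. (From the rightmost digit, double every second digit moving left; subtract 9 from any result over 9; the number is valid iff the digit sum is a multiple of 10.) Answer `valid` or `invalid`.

From the right, keep odd positions and double even positions (subtract 9 from any doubled value over 9):
  doubled (positions 2,4,...): 0 3 3 3 8 6 → sum 23
  kept (positions 1,3,...): 7 3 9 6 4 4 7 → sum 40
Total = 63.
63 mod 10 = 3, so the number is invalid.

invalid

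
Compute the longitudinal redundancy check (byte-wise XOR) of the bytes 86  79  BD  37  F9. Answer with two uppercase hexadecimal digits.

8C

XOR the bytes together:
  start with 0x86
  0x86 ⊕ 0x79 = 0xFF
  0xFF ⊕ 0xBD = 0x42
  0x42 ⊕ 0x37 = 0x75
  0x75 ⊕ 0xF9 = 0x8C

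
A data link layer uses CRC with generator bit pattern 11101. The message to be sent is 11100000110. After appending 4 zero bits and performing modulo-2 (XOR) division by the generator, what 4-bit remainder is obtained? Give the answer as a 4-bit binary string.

Append 4 zeros: 111000001100000. Divide by 11101 (XOR where the leading bit is 1):
  pos 0: 11100 XOR 11101 = 00001
  pos 4: 10001 XOR 11101 = 01100
  pos 5: 11001 XOR 11101 = 00100
  pos 7: 10000 XOR 11101 = 01101
  pos 8: 11010 XOR 11101 = 00111
  pos 10: 11100 XOR 11101 = 00001
Remainder (last 4 bits) = 0001. This is the CRC / FCS.

0001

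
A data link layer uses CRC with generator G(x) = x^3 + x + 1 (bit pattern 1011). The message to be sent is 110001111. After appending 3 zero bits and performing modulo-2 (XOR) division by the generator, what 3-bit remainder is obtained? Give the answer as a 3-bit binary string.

Append 3 zeros: 110001111000. Divide by 1011 (XOR where the leading bit is 1):
  pos 0: 1100 XOR 1011 = 0111
  pos 1: 1110 XOR 1011 = 0101
  pos 2: 1011 XOR 1011 = 0000
  pos 6: 1110 XOR 1011 = 0101
  pos 7: 1010 XOR 1011 = 0001
Remainder (last 3 bits) = 010. This is the CRC / FCS.

010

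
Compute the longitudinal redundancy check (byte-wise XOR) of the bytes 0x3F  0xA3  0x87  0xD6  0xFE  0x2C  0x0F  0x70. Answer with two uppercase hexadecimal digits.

XOR the bytes together:
  start with 0x3F
  0x3F ⊕ 0xA3 = 0x9C
  0x9C ⊕ 0x87 = 0x1B
  0x1B ⊕ 0xD6 = 0xCD
  0xCD ⊕ 0xFE = 0x33
  0x33 ⊕ 0x2C = 0x1F
  0x1F ⊕ 0x0F = 0x10
  0x10 ⊕ 0x70 = 0x60

60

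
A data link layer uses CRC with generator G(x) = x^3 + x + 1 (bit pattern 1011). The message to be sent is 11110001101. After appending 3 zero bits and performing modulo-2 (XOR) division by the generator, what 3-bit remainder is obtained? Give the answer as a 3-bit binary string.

Append 3 zeros: 11110001101000. Divide by 1011 (XOR where the leading bit is 1):
  pos 0: 1111 XOR 1011 = 0100
  pos 1: 1000 XOR 1011 = 0011
  pos 3: 1100 XOR 1011 = 0111
  pos 4: 1111 XOR 1011 = 0100
  pos 5: 1001 XOR 1011 = 0010
  pos 7: 1001 XOR 1011 = 0010
  pos 9: 1000 XOR 1011 = 0011
Remainder (last 3 bits) = 110. This is the CRC / FCS.

110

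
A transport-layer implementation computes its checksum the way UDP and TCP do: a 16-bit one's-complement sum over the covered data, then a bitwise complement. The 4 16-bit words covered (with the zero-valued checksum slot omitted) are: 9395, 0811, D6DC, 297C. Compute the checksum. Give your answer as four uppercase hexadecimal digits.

One's-complement addition (fold any carry out of bit 15 back into bit 0):
  0x9395 + 0x0811 = 0x09BA6
  0x9BA6 + 0xD6DC = 0x17282 → wrap carry → 0x7283
  0x7283 + 0x297C = 0x09BFF
One's-complement sum = 0x9BFF.
Checksum = ~0x9BFF & 0xFFFF = 0x6400.

6400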